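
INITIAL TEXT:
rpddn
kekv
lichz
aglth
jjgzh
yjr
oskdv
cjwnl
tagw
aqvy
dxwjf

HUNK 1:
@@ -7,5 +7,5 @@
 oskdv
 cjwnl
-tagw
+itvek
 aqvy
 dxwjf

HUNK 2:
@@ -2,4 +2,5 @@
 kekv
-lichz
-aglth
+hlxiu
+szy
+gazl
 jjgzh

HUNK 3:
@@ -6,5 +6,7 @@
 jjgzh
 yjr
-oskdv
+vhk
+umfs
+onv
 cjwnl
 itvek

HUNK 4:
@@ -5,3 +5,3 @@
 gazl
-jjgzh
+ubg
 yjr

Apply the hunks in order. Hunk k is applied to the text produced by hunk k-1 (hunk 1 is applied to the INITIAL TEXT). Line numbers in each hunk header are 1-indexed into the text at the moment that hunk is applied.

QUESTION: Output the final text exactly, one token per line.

Answer: rpddn
kekv
hlxiu
szy
gazl
ubg
yjr
vhk
umfs
onv
cjwnl
itvek
aqvy
dxwjf

Derivation:
Hunk 1: at line 7 remove [tagw] add [itvek] -> 11 lines: rpddn kekv lichz aglth jjgzh yjr oskdv cjwnl itvek aqvy dxwjf
Hunk 2: at line 2 remove [lichz,aglth] add [hlxiu,szy,gazl] -> 12 lines: rpddn kekv hlxiu szy gazl jjgzh yjr oskdv cjwnl itvek aqvy dxwjf
Hunk 3: at line 6 remove [oskdv] add [vhk,umfs,onv] -> 14 lines: rpddn kekv hlxiu szy gazl jjgzh yjr vhk umfs onv cjwnl itvek aqvy dxwjf
Hunk 4: at line 5 remove [jjgzh] add [ubg] -> 14 lines: rpddn kekv hlxiu szy gazl ubg yjr vhk umfs onv cjwnl itvek aqvy dxwjf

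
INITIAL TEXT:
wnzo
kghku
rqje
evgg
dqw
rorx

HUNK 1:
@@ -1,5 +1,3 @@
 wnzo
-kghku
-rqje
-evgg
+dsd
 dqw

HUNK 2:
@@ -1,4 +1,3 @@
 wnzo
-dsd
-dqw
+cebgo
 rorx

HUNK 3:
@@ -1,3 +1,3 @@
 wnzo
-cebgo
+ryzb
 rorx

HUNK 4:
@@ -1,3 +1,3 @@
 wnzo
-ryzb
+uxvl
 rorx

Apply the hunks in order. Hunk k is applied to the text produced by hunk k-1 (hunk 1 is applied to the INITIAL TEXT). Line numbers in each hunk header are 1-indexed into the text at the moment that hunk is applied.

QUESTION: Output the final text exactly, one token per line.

Answer: wnzo
uxvl
rorx

Derivation:
Hunk 1: at line 1 remove [kghku,rqje,evgg] add [dsd] -> 4 lines: wnzo dsd dqw rorx
Hunk 2: at line 1 remove [dsd,dqw] add [cebgo] -> 3 lines: wnzo cebgo rorx
Hunk 3: at line 1 remove [cebgo] add [ryzb] -> 3 lines: wnzo ryzb rorx
Hunk 4: at line 1 remove [ryzb] add [uxvl] -> 3 lines: wnzo uxvl rorx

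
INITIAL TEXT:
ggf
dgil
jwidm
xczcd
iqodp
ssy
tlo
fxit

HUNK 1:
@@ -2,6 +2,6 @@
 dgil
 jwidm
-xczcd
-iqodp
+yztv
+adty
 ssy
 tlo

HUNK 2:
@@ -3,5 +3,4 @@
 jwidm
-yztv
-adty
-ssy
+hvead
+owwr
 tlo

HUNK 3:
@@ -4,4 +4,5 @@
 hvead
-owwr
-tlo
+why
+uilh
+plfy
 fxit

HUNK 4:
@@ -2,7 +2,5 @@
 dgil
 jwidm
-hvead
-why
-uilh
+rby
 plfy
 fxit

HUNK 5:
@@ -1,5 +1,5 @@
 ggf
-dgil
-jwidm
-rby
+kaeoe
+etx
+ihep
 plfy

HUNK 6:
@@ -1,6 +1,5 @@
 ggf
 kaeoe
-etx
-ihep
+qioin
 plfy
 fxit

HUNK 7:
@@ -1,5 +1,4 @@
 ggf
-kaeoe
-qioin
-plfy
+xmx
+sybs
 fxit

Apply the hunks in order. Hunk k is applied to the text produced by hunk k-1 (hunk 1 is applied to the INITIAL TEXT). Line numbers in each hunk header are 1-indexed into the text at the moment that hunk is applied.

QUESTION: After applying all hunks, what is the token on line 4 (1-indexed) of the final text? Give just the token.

Answer: fxit

Derivation:
Hunk 1: at line 2 remove [xczcd,iqodp] add [yztv,adty] -> 8 lines: ggf dgil jwidm yztv adty ssy tlo fxit
Hunk 2: at line 3 remove [yztv,adty,ssy] add [hvead,owwr] -> 7 lines: ggf dgil jwidm hvead owwr tlo fxit
Hunk 3: at line 4 remove [owwr,tlo] add [why,uilh,plfy] -> 8 lines: ggf dgil jwidm hvead why uilh plfy fxit
Hunk 4: at line 2 remove [hvead,why,uilh] add [rby] -> 6 lines: ggf dgil jwidm rby plfy fxit
Hunk 5: at line 1 remove [dgil,jwidm,rby] add [kaeoe,etx,ihep] -> 6 lines: ggf kaeoe etx ihep plfy fxit
Hunk 6: at line 1 remove [etx,ihep] add [qioin] -> 5 lines: ggf kaeoe qioin plfy fxit
Hunk 7: at line 1 remove [kaeoe,qioin,plfy] add [xmx,sybs] -> 4 lines: ggf xmx sybs fxit
Final line 4: fxit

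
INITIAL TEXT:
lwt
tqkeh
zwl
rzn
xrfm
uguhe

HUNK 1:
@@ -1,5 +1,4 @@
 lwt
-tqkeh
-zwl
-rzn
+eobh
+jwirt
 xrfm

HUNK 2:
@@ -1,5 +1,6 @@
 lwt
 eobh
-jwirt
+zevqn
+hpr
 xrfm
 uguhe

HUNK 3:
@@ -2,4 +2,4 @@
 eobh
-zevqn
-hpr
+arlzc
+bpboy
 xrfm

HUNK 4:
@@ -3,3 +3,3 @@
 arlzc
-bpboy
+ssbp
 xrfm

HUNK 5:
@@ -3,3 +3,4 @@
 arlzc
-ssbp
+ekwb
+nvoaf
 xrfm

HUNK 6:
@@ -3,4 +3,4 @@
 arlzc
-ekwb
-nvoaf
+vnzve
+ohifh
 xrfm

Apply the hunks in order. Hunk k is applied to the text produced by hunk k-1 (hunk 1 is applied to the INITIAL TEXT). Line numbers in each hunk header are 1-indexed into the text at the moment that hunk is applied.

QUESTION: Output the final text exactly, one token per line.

Answer: lwt
eobh
arlzc
vnzve
ohifh
xrfm
uguhe

Derivation:
Hunk 1: at line 1 remove [tqkeh,zwl,rzn] add [eobh,jwirt] -> 5 lines: lwt eobh jwirt xrfm uguhe
Hunk 2: at line 1 remove [jwirt] add [zevqn,hpr] -> 6 lines: lwt eobh zevqn hpr xrfm uguhe
Hunk 3: at line 2 remove [zevqn,hpr] add [arlzc,bpboy] -> 6 lines: lwt eobh arlzc bpboy xrfm uguhe
Hunk 4: at line 3 remove [bpboy] add [ssbp] -> 6 lines: lwt eobh arlzc ssbp xrfm uguhe
Hunk 5: at line 3 remove [ssbp] add [ekwb,nvoaf] -> 7 lines: lwt eobh arlzc ekwb nvoaf xrfm uguhe
Hunk 6: at line 3 remove [ekwb,nvoaf] add [vnzve,ohifh] -> 7 lines: lwt eobh arlzc vnzve ohifh xrfm uguhe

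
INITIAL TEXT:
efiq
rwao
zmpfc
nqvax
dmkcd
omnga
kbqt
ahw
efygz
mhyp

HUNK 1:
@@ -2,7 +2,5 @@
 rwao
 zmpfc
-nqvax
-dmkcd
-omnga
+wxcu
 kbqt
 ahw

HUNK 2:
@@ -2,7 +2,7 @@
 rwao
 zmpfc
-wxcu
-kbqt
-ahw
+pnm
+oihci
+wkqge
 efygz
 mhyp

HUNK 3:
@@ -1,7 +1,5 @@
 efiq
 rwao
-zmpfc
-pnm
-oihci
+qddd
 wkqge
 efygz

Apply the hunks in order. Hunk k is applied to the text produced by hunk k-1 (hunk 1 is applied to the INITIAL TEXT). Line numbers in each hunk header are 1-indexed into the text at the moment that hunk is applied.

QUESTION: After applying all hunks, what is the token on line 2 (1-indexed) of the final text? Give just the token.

Hunk 1: at line 2 remove [nqvax,dmkcd,omnga] add [wxcu] -> 8 lines: efiq rwao zmpfc wxcu kbqt ahw efygz mhyp
Hunk 2: at line 2 remove [wxcu,kbqt,ahw] add [pnm,oihci,wkqge] -> 8 lines: efiq rwao zmpfc pnm oihci wkqge efygz mhyp
Hunk 3: at line 1 remove [zmpfc,pnm,oihci] add [qddd] -> 6 lines: efiq rwao qddd wkqge efygz mhyp
Final line 2: rwao

Answer: rwao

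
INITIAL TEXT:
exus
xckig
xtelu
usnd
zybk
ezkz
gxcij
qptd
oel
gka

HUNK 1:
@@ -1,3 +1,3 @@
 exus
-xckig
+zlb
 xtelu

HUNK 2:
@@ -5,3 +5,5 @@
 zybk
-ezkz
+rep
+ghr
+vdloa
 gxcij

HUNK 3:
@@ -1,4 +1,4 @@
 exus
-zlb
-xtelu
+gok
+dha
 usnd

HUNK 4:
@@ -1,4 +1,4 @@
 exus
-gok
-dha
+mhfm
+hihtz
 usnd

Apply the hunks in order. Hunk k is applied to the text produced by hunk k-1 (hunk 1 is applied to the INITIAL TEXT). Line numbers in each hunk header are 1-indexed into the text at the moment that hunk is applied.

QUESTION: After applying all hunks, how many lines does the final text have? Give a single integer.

Hunk 1: at line 1 remove [xckig] add [zlb] -> 10 lines: exus zlb xtelu usnd zybk ezkz gxcij qptd oel gka
Hunk 2: at line 5 remove [ezkz] add [rep,ghr,vdloa] -> 12 lines: exus zlb xtelu usnd zybk rep ghr vdloa gxcij qptd oel gka
Hunk 3: at line 1 remove [zlb,xtelu] add [gok,dha] -> 12 lines: exus gok dha usnd zybk rep ghr vdloa gxcij qptd oel gka
Hunk 4: at line 1 remove [gok,dha] add [mhfm,hihtz] -> 12 lines: exus mhfm hihtz usnd zybk rep ghr vdloa gxcij qptd oel gka
Final line count: 12

Answer: 12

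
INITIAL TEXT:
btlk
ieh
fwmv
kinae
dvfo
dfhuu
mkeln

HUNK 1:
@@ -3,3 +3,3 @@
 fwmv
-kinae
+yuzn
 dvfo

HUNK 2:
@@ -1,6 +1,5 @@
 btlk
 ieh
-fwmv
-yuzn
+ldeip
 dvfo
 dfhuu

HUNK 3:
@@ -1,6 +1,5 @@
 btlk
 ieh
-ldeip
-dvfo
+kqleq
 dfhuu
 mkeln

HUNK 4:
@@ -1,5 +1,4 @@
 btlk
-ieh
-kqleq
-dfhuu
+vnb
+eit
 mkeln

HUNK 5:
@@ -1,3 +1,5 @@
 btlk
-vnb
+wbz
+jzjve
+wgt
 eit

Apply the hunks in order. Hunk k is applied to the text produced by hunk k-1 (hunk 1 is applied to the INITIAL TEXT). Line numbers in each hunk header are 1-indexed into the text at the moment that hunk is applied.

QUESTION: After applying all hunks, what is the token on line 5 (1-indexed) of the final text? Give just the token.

Answer: eit

Derivation:
Hunk 1: at line 3 remove [kinae] add [yuzn] -> 7 lines: btlk ieh fwmv yuzn dvfo dfhuu mkeln
Hunk 2: at line 1 remove [fwmv,yuzn] add [ldeip] -> 6 lines: btlk ieh ldeip dvfo dfhuu mkeln
Hunk 3: at line 1 remove [ldeip,dvfo] add [kqleq] -> 5 lines: btlk ieh kqleq dfhuu mkeln
Hunk 4: at line 1 remove [ieh,kqleq,dfhuu] add [vnb,eit] -> 4 lines: btlk vnb eit mkeln
Hunk 5: at line 1 remove [vnb] add [wbz,jzjve,wgt] -> 6 lines: btlk wbz jzjve wgt eit mkeln
Final line 5: eit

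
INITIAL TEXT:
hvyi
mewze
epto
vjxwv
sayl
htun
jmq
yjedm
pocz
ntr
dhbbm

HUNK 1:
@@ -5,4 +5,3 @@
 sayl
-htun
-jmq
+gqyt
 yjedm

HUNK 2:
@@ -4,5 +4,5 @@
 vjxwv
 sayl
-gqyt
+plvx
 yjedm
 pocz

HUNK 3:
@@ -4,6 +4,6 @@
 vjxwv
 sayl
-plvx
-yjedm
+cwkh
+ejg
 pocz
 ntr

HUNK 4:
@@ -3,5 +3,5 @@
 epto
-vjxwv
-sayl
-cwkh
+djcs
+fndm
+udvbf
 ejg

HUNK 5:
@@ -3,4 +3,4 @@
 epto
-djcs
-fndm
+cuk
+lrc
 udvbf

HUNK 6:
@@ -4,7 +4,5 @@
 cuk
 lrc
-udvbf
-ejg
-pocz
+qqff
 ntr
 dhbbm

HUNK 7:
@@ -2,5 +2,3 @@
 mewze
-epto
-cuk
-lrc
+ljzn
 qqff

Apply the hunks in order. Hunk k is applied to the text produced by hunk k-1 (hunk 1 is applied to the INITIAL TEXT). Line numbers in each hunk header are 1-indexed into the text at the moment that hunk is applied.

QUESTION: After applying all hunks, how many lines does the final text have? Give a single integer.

Answer: 6

Derivation:
Hunk 1: at line 5 remove [htun,jmq] add [gqyt] -> 10 lines: hvyi mewze epto vjxwv sayl gqyt yjedm pocz ntr dhbbm
Hunk 2: at line 4 remove [gqyt] add [plvx] -> 10 lines: hvyi mewze epto vjxwv sayl plvx yjedm pocz ntr dhbbm
Hunk 3: at line 4 remove [plvx,yjedm] add [cwkh,ejg] -> 10 lines: hvyi mewze epto vjxwv sayl cwkh ejg pocz ntr dhbbm
Hunk 4: at line 3 remove [vjxwv,sayl,cwkh] add [djcs,fndm,udvbf] -> 10 lines: hvyi mewze epto djcs fndm udvbf ejg pocz ntr dhbbm
Hunk 5: at line 3 remove [djcs,fndm] add [cuk,lrc] -> 10 lines: hvyi mewze epto cuk lrc udvbf ejg pocz ntr dhbbm
Hunk 6: at line 4 remove [udvbf,ejg,pocz] add [qqff] -> 8 lines: hvyi mewze epto cuk lrc qqff ntr dhbbm
Hunk 7: at line 2 remove [epto,cuk,lrc] add [ljzn] -> 6 lines: hvyi mewze ljzn qqff ntr dhbbm
Final line count: 6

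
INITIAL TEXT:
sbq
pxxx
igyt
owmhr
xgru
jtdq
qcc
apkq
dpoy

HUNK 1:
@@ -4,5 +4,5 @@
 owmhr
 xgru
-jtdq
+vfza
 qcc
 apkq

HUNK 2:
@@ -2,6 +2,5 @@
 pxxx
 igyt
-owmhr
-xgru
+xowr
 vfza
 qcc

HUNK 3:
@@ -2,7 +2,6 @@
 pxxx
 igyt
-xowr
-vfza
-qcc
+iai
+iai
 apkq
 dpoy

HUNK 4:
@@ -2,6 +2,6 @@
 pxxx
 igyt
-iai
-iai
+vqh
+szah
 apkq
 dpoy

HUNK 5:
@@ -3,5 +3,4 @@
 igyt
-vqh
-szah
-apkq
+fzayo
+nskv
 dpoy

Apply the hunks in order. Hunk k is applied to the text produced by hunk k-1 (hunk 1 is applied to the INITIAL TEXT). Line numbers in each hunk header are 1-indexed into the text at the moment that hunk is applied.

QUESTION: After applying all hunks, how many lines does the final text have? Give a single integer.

Answer: 6

Derivation:
Hunk 1: at line 4 remove [jtdq] add [vfza] -> 9 lines: sbq pxxx igyt owmhr xgru vfza qcc apkq dpoy
Hunk 2: at line 2 remove [owmhr,xgru] add [xowr] -> 8 lines: sbq pxxx igyt xowr vfza qcc apkq dpoy
Hunk 3: at line 2 remove [xowr,vfza,qcc] add [iai,iai] -> 7 lines: sbq pxxx igyt iai iai apkq dpoy
Hunk 4: at line 2 remove [iai,iai] add [vqh,szah] -> 7 lines: sbq pxxx igyt vqh szah apkq dpoy
Hunk 5: at line 3 remove [vqh,szah,apkq] add [fzayo,nskv] -> 6 lines: sbq pxxx igyt fzayo nskv dpoy
Final line count: 6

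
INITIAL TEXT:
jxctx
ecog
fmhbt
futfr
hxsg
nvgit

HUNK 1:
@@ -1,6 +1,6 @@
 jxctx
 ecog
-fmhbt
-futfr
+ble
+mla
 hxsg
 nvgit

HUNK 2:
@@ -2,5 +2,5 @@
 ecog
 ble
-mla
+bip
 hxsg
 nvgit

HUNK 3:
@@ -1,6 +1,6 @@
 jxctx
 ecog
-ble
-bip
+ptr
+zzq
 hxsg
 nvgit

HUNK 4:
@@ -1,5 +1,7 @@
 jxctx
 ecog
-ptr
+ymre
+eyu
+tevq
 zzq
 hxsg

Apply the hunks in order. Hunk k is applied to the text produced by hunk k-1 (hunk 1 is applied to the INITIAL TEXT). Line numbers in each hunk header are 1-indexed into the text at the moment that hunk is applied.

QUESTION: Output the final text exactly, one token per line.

Hunk 1: at line 1 remove [fmhbt,futfr] add [ble,mla] -> 6 lines: jxctx ecog ble mla hxsg nvgit
Hunk 2: at line 2 remove [mla] add [bip] -> 6 lines: jxctx ecog ble bip hxsg nvgit
Hunk 3: at line 1 remove [ble,bip] add [ptr,zzq] -> 6 lines: jxctx ecog ptr zzq hxsg nvgit
Hunk 4: at line 1 remove [ptr] add [ymre,eyu,tevq] -> 8 lines: jxctx ecog ymre eyu tevq zzq hxsg nvgit

Answer: jxctx
ecog
ymre
eyu
tevq
zzq
hxsg
nvgit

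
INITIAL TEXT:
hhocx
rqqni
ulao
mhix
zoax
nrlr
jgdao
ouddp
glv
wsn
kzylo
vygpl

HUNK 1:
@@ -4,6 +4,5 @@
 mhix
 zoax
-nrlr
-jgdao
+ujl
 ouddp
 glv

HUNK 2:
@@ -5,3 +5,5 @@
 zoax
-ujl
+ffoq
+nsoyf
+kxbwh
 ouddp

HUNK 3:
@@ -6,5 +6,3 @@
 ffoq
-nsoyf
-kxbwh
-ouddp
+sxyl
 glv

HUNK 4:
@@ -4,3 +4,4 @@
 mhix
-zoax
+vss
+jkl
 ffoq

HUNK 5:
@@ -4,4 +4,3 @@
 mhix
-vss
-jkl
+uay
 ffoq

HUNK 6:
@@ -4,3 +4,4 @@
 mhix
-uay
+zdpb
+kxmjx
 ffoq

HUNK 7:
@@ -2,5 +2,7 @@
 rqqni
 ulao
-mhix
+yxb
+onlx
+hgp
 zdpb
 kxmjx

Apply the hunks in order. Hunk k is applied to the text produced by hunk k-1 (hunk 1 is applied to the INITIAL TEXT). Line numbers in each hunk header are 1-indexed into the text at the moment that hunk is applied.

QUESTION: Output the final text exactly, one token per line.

Hunk 1: at line 4 remove [nrlr,jgdao] add [ujl] -> 11 lines: hhocx rqqni ulao mhix zoax ujl ouddp glv wsn kzylo vygpl
Hunk 2: at line 5 remove [ujl] add [ffoq,nsoyf,kxbwh] -> 13 lines: hhocx rqqni ulao mhix zoax ffoq nsoyf kxbwh ouddp glv wsn kzylo vygpl
Hunk 3: at line 6 remove [nsoyf,kxbwh,ouddp] add [sxyl] -> 11 lines: hhocx rqqni ulao mhix zoax ffoq sxyl glv wsn kzylo vygpl
Hunk 4: at line 4 remove [zoax] add [vss,jkl] -> 12 lines: hhocx rqqni ulao mhix vss jkl ffoq sxyl glv wsn kzylo vygpl
Hunk 5: at line 4 remove [vss,jkl] add [uay] -> 11 lines: hhocx rqqni ulao mhix uay ffoq sxyl glv wsn kzylo vygpl
Hunk 6: at line 4 remove [uay] add [zdpb,kxmjx] -> 12 lines: hhocx rqqni ulao mhix zdpb kxmjx ffoq sxyl glv wsn kzylo vygpl
Hunk 7: at line 2 remove [mhix] add [yxb,onlx,hgp] -> 14 lines: hhocx rqqni ulao yxb onlx hgp zdpb kxmjx ffoq sxyl glv wsn kzylo vygpl

Answer: hhocx
rqqni
ulao
yxb
onlx
hgp
zdpb
kxmjx
ffoq
sxyl
glv
wsn
kzylo
vygpl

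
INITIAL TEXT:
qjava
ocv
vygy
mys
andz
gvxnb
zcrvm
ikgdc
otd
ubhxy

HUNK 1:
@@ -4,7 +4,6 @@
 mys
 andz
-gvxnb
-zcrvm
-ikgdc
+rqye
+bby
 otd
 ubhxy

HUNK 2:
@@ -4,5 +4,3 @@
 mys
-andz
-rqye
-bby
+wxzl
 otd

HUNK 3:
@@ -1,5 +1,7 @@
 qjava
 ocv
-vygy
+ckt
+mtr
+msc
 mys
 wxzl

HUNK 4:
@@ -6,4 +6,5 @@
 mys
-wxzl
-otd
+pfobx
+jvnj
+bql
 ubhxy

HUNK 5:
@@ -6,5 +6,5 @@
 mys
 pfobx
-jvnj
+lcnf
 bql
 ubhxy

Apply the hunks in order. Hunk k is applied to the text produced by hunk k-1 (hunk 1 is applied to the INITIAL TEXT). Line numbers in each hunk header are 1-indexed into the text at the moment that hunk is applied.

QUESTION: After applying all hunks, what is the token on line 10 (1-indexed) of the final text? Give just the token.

Hunk 1: at line 4 remove [gvxnb,zcrvm,ikgdc] add [rqye,bby] -> 9 lines: qjava ocv vygy mys andz rqye bby otd ubhxy
Hunk 2: at line 4 remove [andz,rqye,bby] add [wxzl] -> 7 lines: qjava ocv vygy mys wxzl otd ubhxy
Hunk 3: at line 1 remove [vygy] add [ckt,mtr,msc] -> 9 lines: qjava ocv ckt mtr msc mys wxzl otd ubhxy
Hunk 4: at line 6 remove [wxzl,otd] add [pfobx,jvnj,bql] -> 10 lines: qjava ocv ckt mtr msc mys pfobx jvnj bql ubhxy
Hunk 5: at line 6 remove [jvnj] add [lcnf] -> 10 lines: qjava ocv ckt mtr msc mys pfobx lcnf bql ubhxy
Final line 10: ubhxy

Answer: ubhxy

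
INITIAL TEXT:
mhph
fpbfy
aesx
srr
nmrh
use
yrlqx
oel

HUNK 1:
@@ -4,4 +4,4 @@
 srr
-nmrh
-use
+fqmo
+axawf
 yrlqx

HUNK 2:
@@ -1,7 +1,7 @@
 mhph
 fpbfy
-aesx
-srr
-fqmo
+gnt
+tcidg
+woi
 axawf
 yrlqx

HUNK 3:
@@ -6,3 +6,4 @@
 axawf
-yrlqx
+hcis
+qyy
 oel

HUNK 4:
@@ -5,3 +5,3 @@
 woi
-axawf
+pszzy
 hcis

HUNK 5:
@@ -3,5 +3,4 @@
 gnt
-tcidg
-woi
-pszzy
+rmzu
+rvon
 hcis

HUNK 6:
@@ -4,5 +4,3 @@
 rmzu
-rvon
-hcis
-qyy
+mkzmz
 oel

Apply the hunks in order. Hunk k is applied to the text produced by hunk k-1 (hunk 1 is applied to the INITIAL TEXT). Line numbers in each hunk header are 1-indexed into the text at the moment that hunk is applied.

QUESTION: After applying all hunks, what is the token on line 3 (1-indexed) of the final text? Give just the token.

Answer: gnt

Derivation:
Hunk 1: at line 4 remove [nmrh,use] add [fqmo,axawf] -> 8 lines: mhph fpbfy aesx srr fqmo axawf yrlqx oel
Hunk 2: at line 1 remove [aesx,srr,fqmo] add [gnt,tcidg,woi] -> 8 lines: mhph fpbfy gnt tcidg woi axawf yrlqx oel
Hunk 3: at line 6 remove [yrlqx] add [hcis,qyy] -> 9 lines: mhph fpbfy gnt tcidg woi axawf hcis qyy oel
Hunk 4: at line 5 remove [axawf] add [pszzy] -> 9 lines: mhph fpbfy gnt tcidg woi pszzy hcis qyy oel
Hunk 5: at line 3 remove [tcidg,woi,pszzy] add [rmzu,rvon] -> 8 lines: mhph fpbfy gnt rmzu rvon hcis qyy oel
Hunk 6: at line 4 remove [rvon,hcis,qyy] add [mkzmz] -> 6 lines: mhph fpbfy gnt rmzu mkzmz oel
Final line 3: gnt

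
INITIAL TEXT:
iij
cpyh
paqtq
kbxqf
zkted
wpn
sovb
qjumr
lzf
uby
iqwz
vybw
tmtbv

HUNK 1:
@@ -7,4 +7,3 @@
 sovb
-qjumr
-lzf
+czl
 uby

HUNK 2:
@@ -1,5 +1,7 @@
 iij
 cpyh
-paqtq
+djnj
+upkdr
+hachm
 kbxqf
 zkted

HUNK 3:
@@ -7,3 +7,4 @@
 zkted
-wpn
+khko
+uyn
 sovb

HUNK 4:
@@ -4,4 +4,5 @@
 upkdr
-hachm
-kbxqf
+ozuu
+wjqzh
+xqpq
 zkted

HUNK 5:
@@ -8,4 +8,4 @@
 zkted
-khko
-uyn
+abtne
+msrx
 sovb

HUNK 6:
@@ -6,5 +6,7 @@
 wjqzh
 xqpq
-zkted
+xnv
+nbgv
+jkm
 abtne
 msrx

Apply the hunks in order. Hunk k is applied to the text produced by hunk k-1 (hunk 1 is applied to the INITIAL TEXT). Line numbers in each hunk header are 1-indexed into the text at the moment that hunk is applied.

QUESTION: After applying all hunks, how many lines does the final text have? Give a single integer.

Answer: 18

Derivation:
Hunk 1: at line 7 remove [qjumr,lzf] add [czl] -> 12 lines: iij cpyh paqtq kbxqf zkted wpn sovb czl uby iqwz vybw tmtbv
Hunk 2: at line 1 remove [paqtq] add [djnj,upkdr,hachm] -> 14 lines: iij cpyh djnj upkdr hachm kbxqf zkted wpn sovb czl uby iqwz vybw tmtbv
Hunk 3: at line 7 remove [wpn] add [khko,uyn] -> 15 lines: iij cpyh djnj upkdr hachm kbxqf zkted khko uyn sovb czl uby iqwz vybw tmtbv
Hunk 4: at line 4 remove [hachm,kbxqf] add [ozuu,wjqzh,xqpq] -> 16 lines: iij cpyh djnj upkdr ozuu wjqzh xqpq zkted khko uyn sovb czl uby iqwz vybw tmtbv
Hunk 5: at line 8 remove [khko,uyn] add [abtne,msrx] -> 16 lines: iij cpyh djnj upkdr ozuu wjqzh xqpq zkted abtne msrx sovb czl uby iqwz vybw tmtbv
Hunk 6: at line 6 remove [zkted] add [xnv,nbgv,jkm] -> 18 lines: iij cpyh djnj upkdr ozuu wjqzh xqpq xnv nbgv jkm abtne msrx sovb czl uby iqwz vybw tmtbv
Final line count: 18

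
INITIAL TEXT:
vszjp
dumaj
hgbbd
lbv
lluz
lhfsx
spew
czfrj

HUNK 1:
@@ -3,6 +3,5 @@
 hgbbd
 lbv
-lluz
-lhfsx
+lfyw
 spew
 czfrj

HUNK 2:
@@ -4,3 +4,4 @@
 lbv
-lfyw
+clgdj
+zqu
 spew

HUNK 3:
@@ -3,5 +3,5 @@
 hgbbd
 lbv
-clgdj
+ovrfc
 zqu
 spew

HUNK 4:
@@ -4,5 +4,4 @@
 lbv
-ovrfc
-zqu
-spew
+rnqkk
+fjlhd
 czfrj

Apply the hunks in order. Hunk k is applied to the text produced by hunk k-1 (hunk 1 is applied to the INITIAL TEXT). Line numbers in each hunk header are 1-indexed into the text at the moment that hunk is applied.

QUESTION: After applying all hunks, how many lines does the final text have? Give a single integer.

Answer: 7

Derivation:
Hunk 1: at line 3 remove [lluz,lhfsx] add [lfyw] -> 7 lines: vszjp dumaj hgbbd lbv lfyw spew czfrj
Hunk 2: at line 4 remove [lfyw] add [clgdj,zqu] -> 8 lines: vszjp dumaj hgbbd lbv clgdj zqu spew czfrj
Hunk 3: at line 3 remove [clgdj] add [ovrfc] -> 8 lines: vszjp dumaj hgbbd lbv ovrfc zqu spew czfrj
Hunk 4: at line 4 remove [ovrfc,zqu,spew] add [rnqkk,fjlhd] -> 7 lines: vszjp dumaj hgbbd lbv rnqkk fjlhd czfrj
Final line count: 7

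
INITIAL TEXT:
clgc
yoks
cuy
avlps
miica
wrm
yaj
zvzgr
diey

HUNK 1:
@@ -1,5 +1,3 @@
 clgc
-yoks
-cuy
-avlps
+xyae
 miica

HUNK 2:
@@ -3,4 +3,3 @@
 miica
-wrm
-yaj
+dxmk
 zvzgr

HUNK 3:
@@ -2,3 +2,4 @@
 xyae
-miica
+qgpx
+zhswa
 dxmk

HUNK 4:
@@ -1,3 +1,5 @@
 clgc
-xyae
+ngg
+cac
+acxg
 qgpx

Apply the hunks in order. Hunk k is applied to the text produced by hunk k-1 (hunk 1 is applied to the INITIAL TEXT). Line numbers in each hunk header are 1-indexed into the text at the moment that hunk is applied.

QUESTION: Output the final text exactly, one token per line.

Hunk 1: at line 1 remove [yoks,cuy,avlps] add [xyae] -> 7 lines: clgc xyae miica wrm yaj zvzgr diey
Hunk 2: at line 3 remove [wrm,yaj] add [dxmk] -> 6 lines: clgc xyae miica dxmk zvzgr diey
Hunk 3: at line 2 remove [miica] add [qgpx,zhswa] -> 7 lines: clgc xyae qgpx zhswa dxmk zvzgr diey
Hunk 4: at line 1 remove [xyae] add [ngg,cac,acxg] -> 9 lines: clgc ngg cac acxg qgpx zhswa dxmk zvzgr diey

Answer: clgc
ngg
cac
acxg
qgpx
zhswa
dxmk
zvzgr
diey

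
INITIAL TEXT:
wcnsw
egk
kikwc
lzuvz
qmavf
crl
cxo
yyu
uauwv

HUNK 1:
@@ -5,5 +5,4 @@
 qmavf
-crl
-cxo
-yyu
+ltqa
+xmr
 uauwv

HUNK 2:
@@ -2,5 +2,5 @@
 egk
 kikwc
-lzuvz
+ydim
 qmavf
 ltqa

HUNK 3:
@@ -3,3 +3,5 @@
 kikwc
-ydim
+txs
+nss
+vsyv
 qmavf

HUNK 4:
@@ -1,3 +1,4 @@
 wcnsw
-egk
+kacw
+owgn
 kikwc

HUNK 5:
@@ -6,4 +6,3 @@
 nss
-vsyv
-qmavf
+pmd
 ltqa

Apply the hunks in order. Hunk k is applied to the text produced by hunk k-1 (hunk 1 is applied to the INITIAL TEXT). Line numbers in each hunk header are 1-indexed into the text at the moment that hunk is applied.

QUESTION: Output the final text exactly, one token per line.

Answer: wcnsw
kacw
owgn
kikwc
txs
nss
pmd
ltqa
xmr
uauwv

Derivation:
Hunk 1: at line 5 remove [crl,cxo,yyu] add [ltqa,xmr] -> 8 lines: wcnsw egk kikwc lzuvz qmavf ltqa xmr uauwv
Hunk 2: at line 2 remove [lzuvz] add [ydim] -> 8 lines: wcnsw egk kikwc ydim qmavf ltqa xmr uauwv
Hunk 3: at line 3 remove [ydim] add [txs,nss,vsyv] -> 10 lines: wcnsw egk kikwc txs nss vsyv qmavf ltqa xmr uauwv
Hunk 4: at line 1 remove [egk] add [kacw,owgn] -> 11 lines: wcnsw kacw owgn kikwc txs nss vsyv qmavf ltqa xmr uauwv
Hunk 5: at line 6 remove [vsyv,qmavf] add [pmd] -> 10 lines: wcnsw kacw owgn kikwc txs nss pmd ltqa xmr uauwv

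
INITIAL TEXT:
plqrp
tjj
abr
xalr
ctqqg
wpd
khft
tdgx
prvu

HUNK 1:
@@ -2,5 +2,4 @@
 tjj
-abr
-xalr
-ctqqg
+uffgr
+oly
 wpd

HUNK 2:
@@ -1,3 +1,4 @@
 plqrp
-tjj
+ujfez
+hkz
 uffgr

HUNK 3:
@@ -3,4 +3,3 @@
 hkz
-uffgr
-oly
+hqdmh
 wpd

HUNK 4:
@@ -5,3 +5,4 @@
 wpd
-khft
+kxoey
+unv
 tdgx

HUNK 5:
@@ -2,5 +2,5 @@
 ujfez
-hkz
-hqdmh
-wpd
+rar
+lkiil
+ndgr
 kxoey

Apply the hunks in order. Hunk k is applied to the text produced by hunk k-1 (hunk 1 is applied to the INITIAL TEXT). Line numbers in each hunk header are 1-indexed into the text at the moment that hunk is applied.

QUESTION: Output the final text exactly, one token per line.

Answer: plqrp
ujfez
rar
lkiil
ndgr
kxoey
unv
tdgx
prvu

Derivation:
Hunk 1: at line 2 remove [abr,xalr,ctqqg] add [uffgr,oly] -> 8 lines: plqrp tjj uffgr oly wpd khft tdgx prvu
Hunk 2: at line 1 remove [tjj] add [ujfez,hkz] -> 9 lines: plqrp ujfez hkz uffgr oly wpd khft tdgx prvu
Hunk 3: at line 3 remove [uffgr,oly] add [hqdmh] -> 8 lines: plqrp ujfez hkz hqdmh wpd khft tdgx prvu
Hunk 4: at line 5 remove [khft] add [kxoey,unv] -> 9 lines: plqrp ujfez hkz hqdmh wpd kxoey unv tdgx prvu
Hunk 5: at line 2 remove [hkz,hqdmh,wpd] add [rar,lkiil,ndgr] -> 9 lines: plqrp ujfez rar lkiil ndgr kxoey unv tdgx prvu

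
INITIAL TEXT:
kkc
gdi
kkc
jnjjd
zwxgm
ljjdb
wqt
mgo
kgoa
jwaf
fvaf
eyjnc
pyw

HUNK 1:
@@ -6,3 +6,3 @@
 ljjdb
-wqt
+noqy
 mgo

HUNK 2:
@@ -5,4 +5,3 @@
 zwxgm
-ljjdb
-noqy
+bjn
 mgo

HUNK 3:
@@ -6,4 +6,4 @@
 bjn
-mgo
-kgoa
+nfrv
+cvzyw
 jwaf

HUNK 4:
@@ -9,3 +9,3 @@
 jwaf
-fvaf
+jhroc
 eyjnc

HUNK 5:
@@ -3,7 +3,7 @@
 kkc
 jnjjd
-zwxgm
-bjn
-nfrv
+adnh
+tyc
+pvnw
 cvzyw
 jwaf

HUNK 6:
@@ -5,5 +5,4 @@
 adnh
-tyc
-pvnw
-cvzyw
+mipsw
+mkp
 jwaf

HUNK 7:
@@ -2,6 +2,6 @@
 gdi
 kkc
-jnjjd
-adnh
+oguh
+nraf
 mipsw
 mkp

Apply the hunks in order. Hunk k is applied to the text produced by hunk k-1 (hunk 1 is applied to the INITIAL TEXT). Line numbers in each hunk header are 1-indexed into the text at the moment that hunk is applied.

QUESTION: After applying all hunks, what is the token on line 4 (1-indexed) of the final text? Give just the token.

Hunk 1: at line 6 remove [wqt] add [noqy] -> 13 lines: kkc gdi kkc jnjjd zwxgm ljjdb noqy mgo kgoa jwaf fvaf eyjnc pyw
Hunk 2: at line 5 remove [ljjdb,noqy] add [bjn] -> 12 lines: kkc gdi kkc jnjjd zwxgm bjn mgo kgoa jwaf fvaf eyjnc pyw
Hunk 3: at line 6 remove [mgo,kgoa] add [nfrv,cvzyw] -> 12 lines: kkc gdi kkc jnjjd zwxgm bjn nfrv cvzyw jwaf fvaf eyjnc pyw
Hunk 4: at line 9 remove [fvaf] add [jhroc] -> 12 lines: kkc gdi kkc jnjjd zwxgm bjn nfrv cvzyw jwaf jhroc eyjnc pyw
Hunk 5: at line 3 remove [zwxgm,bjn,nfrv] add [adnh,tyc,pvnw] -> 12 lines: kkc gdi kkc jnjjd adnh tyc pvnw cvzyw jwaf jhroc eyjnc pyw
Hunk 6: at line 5 remove [tyc,pvnw,cvzyw] add [mipsw,mkp] -> 11 lines: kkc gdi kkc jnjjd adnh mipsw mkp jwaf jhroc eyjnc pyw
Hunk 7: at line 2 remove [jnjjd,adnh] add [oguh,nraf] -> 11 lines: kkc gdi kkc oguh nraf mipsw mkp jwaf jhroc eyjnc pyw
Final line 4: oguh

Answer: oguh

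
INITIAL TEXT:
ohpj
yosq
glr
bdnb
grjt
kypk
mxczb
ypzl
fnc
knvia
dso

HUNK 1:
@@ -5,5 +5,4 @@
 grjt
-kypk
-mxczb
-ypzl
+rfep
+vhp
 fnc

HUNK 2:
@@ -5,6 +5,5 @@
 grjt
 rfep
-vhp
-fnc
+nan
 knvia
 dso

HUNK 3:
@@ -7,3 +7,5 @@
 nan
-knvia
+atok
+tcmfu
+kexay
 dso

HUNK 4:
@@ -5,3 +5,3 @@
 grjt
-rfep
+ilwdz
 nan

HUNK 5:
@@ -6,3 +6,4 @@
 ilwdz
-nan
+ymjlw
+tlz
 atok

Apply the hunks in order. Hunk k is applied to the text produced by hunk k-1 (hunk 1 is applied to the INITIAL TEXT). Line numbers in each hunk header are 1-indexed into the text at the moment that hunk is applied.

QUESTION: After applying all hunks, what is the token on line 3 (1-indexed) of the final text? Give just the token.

Answer: glr

Derivation:
Hunk 1: at line 5 remove [kypk,mxczb,ypzl] add [rfep,vhp] -> 10 lines: ohpj yosq glr bdnb grjt rfep vhp fnc knvia dso
Hunk 2: at line 5 remove [vhp,fnc] add [nan] -> 9 lines: ohpj yosq glr bdnb grjt rfep nan knvia dso
Hunk 3: at line 7 remove [knvia] add [atok,tcmfu,kexay] -> 11 lines: ohpj yosq glr bdnb grjt rfep nan atok tcmfu kexay dso
Hunk 4: at line 5 remove [rfep] add [ilwdz] -> 11 lines: ohpj yosq glr bdnb grjt ilwdz nan atok tcmfu kexay dso
Hunk 5: at line 6 remove [nan] add [ymjlw,tlz] -> 12 lines: ohpj yosq glr bdnb grjt ilwdz ymjlw tlz atok tcmfu kexay dso
Final line 3: glr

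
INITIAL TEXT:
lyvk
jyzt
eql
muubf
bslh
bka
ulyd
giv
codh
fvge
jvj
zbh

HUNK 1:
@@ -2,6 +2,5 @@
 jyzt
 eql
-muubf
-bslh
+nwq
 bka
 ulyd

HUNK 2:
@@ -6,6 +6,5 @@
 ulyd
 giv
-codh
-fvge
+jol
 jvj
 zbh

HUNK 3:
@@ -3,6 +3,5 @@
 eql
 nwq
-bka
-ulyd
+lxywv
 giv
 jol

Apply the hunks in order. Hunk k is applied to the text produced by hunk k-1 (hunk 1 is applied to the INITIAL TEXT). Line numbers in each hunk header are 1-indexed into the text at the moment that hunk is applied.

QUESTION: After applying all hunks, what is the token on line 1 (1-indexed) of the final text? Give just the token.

Hunk 1: at line 2 remove [muubf,bslh] add [nwq] -> 11 lines: lyvk jyzt eql nwq bka ulyd giv codh fvge jvj zbh
Hunk 2: at line 6 remove [codh,fvge] add [jol] -> 10 lines: lyvk jyzt eql nwq bka ulyd giv jol jvj zbh
Hunk 3: at line 3 remove [bka,ulyd] add [lxywv] -> 9 lines: lyvk jyzt eql nwq lxywv giv jol jvj zbh
Final line 1: lyvk

Answer: lyvk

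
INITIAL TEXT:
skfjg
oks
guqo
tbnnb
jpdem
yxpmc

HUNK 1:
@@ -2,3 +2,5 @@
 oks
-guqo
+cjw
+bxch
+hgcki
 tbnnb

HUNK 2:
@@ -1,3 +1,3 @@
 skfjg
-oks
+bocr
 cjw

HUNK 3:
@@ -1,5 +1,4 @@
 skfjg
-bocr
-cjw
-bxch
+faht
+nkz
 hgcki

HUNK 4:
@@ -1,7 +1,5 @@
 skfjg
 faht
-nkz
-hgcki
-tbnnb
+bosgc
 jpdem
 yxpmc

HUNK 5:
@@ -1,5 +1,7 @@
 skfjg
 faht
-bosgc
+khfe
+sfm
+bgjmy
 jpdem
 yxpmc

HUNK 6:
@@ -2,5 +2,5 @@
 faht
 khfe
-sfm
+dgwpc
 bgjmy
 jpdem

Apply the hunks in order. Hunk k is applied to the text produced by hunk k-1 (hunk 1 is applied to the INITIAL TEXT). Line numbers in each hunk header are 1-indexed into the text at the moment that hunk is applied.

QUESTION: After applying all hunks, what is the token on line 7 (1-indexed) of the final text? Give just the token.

Answer: yxpmc

Derivation:
Hunk 1: at line 2 remove [guqo] add [cjw,bxch,hgcki] -> 8 lines: skfjg oks cjw bxch hgcki tbnnb jpdem yxpmc
Hunk 2: at line 1 remove [oks] add [bocr] -> 8 lines: skfjg bocr cjw bxch hgcki tbnnb jpdem yxpmc
Hunk 3: at line 1 remove [bocr,cjw,bxch] add [faht,nkz] -> 7 lines: skfjg faht nkz hgcki tbnnb jpdem yxpmc
Hunk 4: at line 1 remove [nkz,hgcki,tbnnb] add [bosgc] -> 5 lines: skfjg faht bosgc jpdem yxpmc
Hunk 5: at line 1 remove [bosgc] add [khfe,sfm,bgjmy] -> 7 lines: skfjg faht khfe sfm bgjmy jpdem yxpmc
Hunk 6: at line 2 remove [sfm] add [dgwpc] -> 7 lines: skfjg faht khfe dgwpc bgjmy jpdem yxpmc
Final line 7: yxpmc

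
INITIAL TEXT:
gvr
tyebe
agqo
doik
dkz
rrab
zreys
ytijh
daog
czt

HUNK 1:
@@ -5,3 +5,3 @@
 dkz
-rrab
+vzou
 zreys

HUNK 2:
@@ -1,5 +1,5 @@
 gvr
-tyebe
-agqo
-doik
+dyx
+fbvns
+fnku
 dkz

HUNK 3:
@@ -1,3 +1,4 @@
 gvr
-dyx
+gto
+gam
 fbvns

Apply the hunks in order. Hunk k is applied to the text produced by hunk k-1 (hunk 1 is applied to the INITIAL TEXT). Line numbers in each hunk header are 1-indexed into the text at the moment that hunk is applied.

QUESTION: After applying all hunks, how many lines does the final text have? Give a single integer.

Hunk 1: at line 5 remove [rrab] add [vzou] -> 10 lines: gvr tyebe agqo doik dkz vzou zreys ytijh daog czt
Hunk 2: at line 1 remove [tyebe,agqo,doik] add [dyx,fbvns,fnku] -> 10 lines: gvr dyx fbvns fnku dkz vzou zreys ytijh daog czt
Hunk 3: at line 1 remove [dyx] add [gto,gam] -> 11 lines: gvr gto gam fbvns fnku dkz vzou zreys ytijh daog czt
Final line count: 11

Answer: 11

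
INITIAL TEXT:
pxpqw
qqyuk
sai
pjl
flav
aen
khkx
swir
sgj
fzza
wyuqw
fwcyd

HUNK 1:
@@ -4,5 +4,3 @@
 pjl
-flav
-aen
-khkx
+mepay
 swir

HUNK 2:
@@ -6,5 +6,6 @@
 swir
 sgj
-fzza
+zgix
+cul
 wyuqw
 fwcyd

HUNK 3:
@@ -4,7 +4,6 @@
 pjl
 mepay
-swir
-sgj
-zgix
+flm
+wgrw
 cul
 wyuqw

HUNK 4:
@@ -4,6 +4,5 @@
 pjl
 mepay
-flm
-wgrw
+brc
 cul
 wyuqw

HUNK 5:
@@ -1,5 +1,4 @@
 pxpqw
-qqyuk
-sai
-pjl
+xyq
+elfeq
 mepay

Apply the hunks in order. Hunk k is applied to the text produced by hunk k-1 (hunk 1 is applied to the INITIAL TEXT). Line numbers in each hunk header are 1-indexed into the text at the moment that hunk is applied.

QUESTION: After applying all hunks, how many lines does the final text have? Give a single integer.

Hunk 1: at line 4 remove [flav,aen,khkx] add [mepay] -> 10 lines: pxpqw qqyuk sai pjl mepay swir sgj fzza wyuqw fwcyd
Hunk 2: at line 6 remove [fzza] add [zgix,cul] -> 11 lines: pxpqw qqyuk sai pjl mepay swir sgj zgix cul wyuqw fwcyd
Hunk 3: at line 4 remove [swir,sgj,zgix] add [flm,wgrw] -> 10 lines: pxpqw qqyuk sai pjl mepay flm wgrw cul wyuqw fwcyd
Hunk 4: at line 4 remove [flm,wgrw] add [brc] -> 9 lines: pxpqw qqyuk sai pjl mepay brc cul wyuqw fwcyd
Hunk 5: at line 1 remove [qqyuk,sai,pjl] add [xyq,elfeq] -> 8 lines: pxpqw xyq elfeq mepay brc cul wyuqw fwcyd
Final line count: 8

Answer: 8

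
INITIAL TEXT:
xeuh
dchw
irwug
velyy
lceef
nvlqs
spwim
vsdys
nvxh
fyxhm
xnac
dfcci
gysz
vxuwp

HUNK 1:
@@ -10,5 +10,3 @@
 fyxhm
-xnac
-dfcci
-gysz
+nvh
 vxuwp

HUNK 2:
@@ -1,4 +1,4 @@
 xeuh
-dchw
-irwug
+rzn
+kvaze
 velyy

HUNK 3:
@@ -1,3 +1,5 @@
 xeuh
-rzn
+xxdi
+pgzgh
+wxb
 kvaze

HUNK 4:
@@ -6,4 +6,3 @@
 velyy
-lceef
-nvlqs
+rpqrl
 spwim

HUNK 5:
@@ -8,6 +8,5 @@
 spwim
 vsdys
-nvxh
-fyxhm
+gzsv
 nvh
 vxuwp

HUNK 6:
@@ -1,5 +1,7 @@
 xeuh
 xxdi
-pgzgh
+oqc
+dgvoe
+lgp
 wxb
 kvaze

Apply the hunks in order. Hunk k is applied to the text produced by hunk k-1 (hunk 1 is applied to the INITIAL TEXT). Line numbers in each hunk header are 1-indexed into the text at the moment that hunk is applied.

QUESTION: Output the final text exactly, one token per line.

Answer: xeuh
xxdi
oqc
dgvoe
lgp
wxb
kvaze
velyy
rpqrl
spwim
vsdys
gzsv
nvh
vxuwp

Derivation:
Hunk 1: at line 10 remove [xnac,dfcci,gysz] add [nvh] -> 12 lines: xeuh dchw irwug velyy lceef nvlqs spwim vsdys nvxh fyxhm nvh vxuwp
Hunk 2: at line 1 remove [dchw,irwug] add [rzn,kvaze] -> 12 lines: xeuh rzn kvaze velyy lceef nvlqs spwim vsdys nvxh fyxhm nvh vxuwp
Hunk 3: at line 1 remove [rzn] add [xxdi,pgzgh,wxb] -> 14 lines: xeuh xxdi pgzgh wxb kvaze velyy lceef nvlqs spwim vsdys nvxh fyxhm nvh vxuwp
Hunk 4: at line 6 remove [lceef,nvlqs] add [rpqrl] -> 13 lines: xeuh xxdi pgzgh wxb kvaze velyy rpqrl spwim vsdys nvxh fyxhm nvh vxuwp
Hunk 5: at line 8 remove [nvxh,fyxhm] add [gzsv] -> 12 lines: xeuh xxdi pgzgh wxb kvaze velyy rpqrl spwim vsdys gzsv nvh vxuwp
Hunk 6: at line 1 remove [pgzgh] add [oqc,dgvoe,lgp] -> 14 lines: xeuh xxdi oqc dgvoe lgp wxb kvaze velyy rpqrl spwim vsdys gzsv nvh vxuwp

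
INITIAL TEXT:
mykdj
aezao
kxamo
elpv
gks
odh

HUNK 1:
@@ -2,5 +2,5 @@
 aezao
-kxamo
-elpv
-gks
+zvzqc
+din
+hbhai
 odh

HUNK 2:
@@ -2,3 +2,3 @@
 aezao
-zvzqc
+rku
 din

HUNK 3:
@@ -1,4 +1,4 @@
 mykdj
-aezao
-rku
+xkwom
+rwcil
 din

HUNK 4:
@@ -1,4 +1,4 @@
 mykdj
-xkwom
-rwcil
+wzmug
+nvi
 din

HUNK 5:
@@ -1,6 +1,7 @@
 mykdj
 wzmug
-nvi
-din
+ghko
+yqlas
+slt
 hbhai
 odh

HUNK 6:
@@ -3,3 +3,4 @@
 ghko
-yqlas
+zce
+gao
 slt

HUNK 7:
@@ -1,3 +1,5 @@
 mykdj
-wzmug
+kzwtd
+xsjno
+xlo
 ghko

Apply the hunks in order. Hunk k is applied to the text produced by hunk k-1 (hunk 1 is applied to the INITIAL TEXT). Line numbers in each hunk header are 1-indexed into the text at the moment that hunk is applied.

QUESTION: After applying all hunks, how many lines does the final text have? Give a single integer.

Hunk 1: at line 2 remove [kxamo,elpv,gks] add [zvzqc,din,hbhai] -> 6 lines: mykdj aezao zvzqc din hbhai odh
Hunk 2: at line 2 remove [zvzqc] add [rku] -> 6 lines: mykdj aezao rku din hbhai odh
Hunk 3: at line 1 remove [aezao,rku] add [xkwom,rwcil] -> 6 lines: mykdj xkwom rwcil din hbhai odh
Hunk 4: at line 1 remove [xkwom,rwcil] add [wzmug,nvi] -> 6 lines: mykdj wzmug nvi din hbhai odh
Hunk 5: at line 1 remove [nvi,din] add [ghko,yqlas,slt] -> 7 lines: mykdj wzmug ghko yqlas slt hbhai odh
Hunk 6: at line 3 remove [yqlas] add [zce,gao] -> 8 lines: mykdj wzmug ghko zce gao slt hbhai odh
Hunk 7: at line 1 remove [wzmug] add [kzwtd,xsjno,xlo] -> 10 lines: mykdj kzwtd xsjno xlo ghko zce gao slt hbhai odh
Final line count: 10

Answer: 10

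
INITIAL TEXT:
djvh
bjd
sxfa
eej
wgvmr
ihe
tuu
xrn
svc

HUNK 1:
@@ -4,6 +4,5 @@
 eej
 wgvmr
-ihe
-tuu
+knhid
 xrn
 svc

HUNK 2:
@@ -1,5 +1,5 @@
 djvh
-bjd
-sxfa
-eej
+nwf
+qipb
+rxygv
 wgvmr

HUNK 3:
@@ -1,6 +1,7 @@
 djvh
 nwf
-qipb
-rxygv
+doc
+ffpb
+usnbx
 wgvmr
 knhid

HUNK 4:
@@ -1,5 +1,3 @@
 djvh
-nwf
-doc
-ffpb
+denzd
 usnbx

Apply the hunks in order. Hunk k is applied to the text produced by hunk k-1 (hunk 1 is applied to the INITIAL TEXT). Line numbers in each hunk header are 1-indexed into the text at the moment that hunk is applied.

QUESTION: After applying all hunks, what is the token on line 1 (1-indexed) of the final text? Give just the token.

Hunk 1: at line 4 remove [ihe,tuu] add [knhid] -> 8 lines: djvh bjd sxfa eej wgvmr knhid xrn svc
Hunk 2: at line 1 remove [bjd,sxfa,eej] add [nwf,qipb,rxygv] -> 8 lines: djvh nwf qipb rxygv wgvmr knhid xrn svc
Hunk 3: at line 1 remove [qipb,rxygv] add [doc,ffpb,usnbx] -> 9 lines: djvh nwf doc ffpb usnbx wgvmr knhid xrn svc
Hunk 4: at line 1 remove [nwf,doc,ffpb] add [denzd] -> 7 lines: djvh denzd usnbx wgvmr knhid xrn svc
Final line 1: djvh

Answer: djvh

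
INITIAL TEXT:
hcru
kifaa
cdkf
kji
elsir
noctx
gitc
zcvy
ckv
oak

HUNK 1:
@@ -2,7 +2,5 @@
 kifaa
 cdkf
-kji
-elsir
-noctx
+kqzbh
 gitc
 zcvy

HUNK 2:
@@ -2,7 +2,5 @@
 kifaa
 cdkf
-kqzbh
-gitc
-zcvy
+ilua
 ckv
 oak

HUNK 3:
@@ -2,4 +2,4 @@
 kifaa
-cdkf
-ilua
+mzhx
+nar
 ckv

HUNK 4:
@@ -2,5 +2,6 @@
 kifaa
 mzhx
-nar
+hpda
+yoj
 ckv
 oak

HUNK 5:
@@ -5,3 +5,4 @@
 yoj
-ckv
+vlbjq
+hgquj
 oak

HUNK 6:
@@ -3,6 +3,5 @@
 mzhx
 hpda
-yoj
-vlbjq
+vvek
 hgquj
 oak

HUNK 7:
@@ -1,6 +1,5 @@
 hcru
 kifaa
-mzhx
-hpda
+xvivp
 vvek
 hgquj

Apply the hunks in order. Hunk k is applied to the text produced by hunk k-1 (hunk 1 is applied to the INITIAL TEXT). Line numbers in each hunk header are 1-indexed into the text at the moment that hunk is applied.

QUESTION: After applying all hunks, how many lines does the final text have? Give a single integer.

Answer: 6

Derivation:
Hunk 1: at line 2 remove [kji,elsir,noctx] add [kqzbh] -> 8 lines: hcru kifaa cdkf kqzbh gitc zcvy ckv oak
Hunk 2: at line 2 remove [kqzbh,gitc,zcvy] add [ilua] -> 6 lines: hcru kifaa cdkf ilua ckv oak
Hunk 3: at line 2 remove [cdkf,ilua] add [mzhx,nar] -> 6 lines: hcru kifaa mzhx nar ckv oak
Hunk 4: at line 2 remove [nar] add [hpda,yoj] -> 7 lines: hcru kifaa mzhx hpda yoj ckv oak
Hunk 5: at line 5 remove [ckv] add [vlbjq,hgquj] -> 8 lines: hcru kifaa mzhx hpda yoj vlbjq hgquj oak
Hunk 6: at line 3 remove [yoj,vlbjq] add [vvek] -> 7 lines: hcru kifaa mzhx hpda vvek hgquj oak
Hunk 7: at line 1 remove [mzhx,hpda] add [xvivp] -> 6 lines: hcru kifaa xvivp vvek hgquj oak
Final line count: 6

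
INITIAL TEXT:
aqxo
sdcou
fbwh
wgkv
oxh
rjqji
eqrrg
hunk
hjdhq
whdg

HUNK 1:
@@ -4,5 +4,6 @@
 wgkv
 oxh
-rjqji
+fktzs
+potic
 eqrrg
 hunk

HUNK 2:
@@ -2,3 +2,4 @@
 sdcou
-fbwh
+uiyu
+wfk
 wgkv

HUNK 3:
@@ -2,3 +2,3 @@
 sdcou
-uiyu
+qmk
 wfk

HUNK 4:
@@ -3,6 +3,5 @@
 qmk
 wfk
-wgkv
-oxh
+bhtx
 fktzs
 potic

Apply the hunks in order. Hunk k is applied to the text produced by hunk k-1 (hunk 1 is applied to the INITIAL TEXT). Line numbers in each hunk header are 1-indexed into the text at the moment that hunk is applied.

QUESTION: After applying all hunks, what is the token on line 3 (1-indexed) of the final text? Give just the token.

Hunk 1: at line 4 remove [rjqji] add [fktzs,potic] -> 11 lines: aqxo sdcou fbwh wgkv oxh fktzs potic eqrrg hunk hjdhq whdg
Hunk 2: at line 2 remove [fbwh] add [uiyu,wfk] -> 12 lines: aqxo sdcou uiyu wfk wgkv oxh fktzs potic eqrrg hunk hjdhq whdg
Hunk 3: at line 2 remove [uiyu] add [qmk] -> 12 lines: aqxo sdcou qmk wfk wgkv oxh fktzs potic eqrrg hunk hjdhq whdg
Hunk 4: at line 3 remove [wgkv,oxh] add [bhtx] -> 11 lines: aqxo sdcou qmk wfk bhtx fktzs potic eqrrg hunk hjdhq whdg
Final line 3: qmk

Answer: qmk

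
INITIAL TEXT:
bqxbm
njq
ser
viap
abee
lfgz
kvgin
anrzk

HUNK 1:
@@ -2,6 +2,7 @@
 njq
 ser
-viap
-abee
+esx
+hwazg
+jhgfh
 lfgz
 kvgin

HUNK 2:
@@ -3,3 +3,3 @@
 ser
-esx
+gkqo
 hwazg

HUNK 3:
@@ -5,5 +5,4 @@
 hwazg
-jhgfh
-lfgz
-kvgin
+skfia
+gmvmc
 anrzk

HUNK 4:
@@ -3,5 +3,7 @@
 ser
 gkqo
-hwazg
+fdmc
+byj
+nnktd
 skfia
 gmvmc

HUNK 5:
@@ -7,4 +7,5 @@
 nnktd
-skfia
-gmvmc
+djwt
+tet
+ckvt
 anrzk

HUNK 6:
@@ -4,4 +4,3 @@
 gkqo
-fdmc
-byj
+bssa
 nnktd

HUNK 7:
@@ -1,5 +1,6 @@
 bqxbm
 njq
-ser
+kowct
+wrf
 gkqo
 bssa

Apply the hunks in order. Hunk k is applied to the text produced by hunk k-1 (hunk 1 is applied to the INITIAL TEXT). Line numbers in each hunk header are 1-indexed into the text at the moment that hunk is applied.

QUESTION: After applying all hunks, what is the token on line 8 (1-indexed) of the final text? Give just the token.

Hunk 1: at line 2 remove [viap,abee] add [esx,hwazg,jhgfh] -> 9 lines: bqxbm njq ser esx hwazg jhgfh lfgz kvgin anrzk
Hunk 2: at line 3 remove [esx] add [gkqo] -> 9 lines: bqxbm njq ser gkqo hwazg jhgfh lfgz kvgin anrzk
Hunk 3: at line 5 remove [jhgfh,lfgz,kvgin] add [skfia,gmvmc] -> 8 lines: bqxbm njq ser gkqo hwazg skfia gmvmc anrzk
Hunk 4: at line 3 remove [hwazg] add [fdmc,byj,nnktd] -> 10 lines: bqxbm njq ser gkqo fdmc byj nnktd skfia gmvmc anrzk
Hunk 5: at line 7 remove [skfia,gmvmc] add [djwt,tet,ckvt] -> 11 lines: bqxbm njq ser gkqo fdmc byj nnktd djwt tet ckvt anrzk
Hunk 6: at line 4 remove [fdmc,byj] add [bssa] -> 10 lines: bqxbm njq ser gkqo bssa nnktd djwt tet ckvt anrzk
Hunk 7: at line 1 remove [ser] add [kowct,wrf] -> 11 lines: bqxbm njq kowct wrf gkqo bssa nnktd djwt tet ckvt anrzk
Final line 8: djwt

Answer: djwt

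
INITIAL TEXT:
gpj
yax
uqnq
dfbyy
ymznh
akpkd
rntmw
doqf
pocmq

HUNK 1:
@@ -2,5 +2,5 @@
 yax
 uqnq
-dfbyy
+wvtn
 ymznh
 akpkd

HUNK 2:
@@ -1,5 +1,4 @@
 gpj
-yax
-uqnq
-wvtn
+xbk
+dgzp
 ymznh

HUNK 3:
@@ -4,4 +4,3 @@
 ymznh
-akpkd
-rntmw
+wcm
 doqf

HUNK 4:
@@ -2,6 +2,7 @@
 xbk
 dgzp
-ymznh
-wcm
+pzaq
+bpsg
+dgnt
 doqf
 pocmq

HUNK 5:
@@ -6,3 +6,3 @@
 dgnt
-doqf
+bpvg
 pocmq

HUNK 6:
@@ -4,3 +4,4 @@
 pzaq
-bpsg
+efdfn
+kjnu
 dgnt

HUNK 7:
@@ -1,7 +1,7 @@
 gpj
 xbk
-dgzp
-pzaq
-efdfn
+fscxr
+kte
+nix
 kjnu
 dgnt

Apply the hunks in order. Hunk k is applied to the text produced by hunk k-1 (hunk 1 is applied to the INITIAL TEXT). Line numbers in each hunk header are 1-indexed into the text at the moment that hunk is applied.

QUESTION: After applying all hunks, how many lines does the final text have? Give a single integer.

Hunk 1: at line 2 remove [dfbyy] add [wvtn] -> 9 lines: gpj yax uqnq wvtn ymznh akpkd rntmw doqf pocmq
Hunk 2: at line 1 remove [yax,uqnq,wvtn] add [xbk,dgzp] -> 8 lines: gpj xbk dgzp ymznh akpkd rntmw doqf pocmq
Hunk 3: at line 4 remove [akpkd,rntmw] add [wcm] -> 7 lines: gpj xbk dgzp ymznh wcm doqf pocmq
Hunk 4: at line 2 remove [ymznh,wcm] add [pzaq,bpsg,dgnt] -> 8 lines: gpj xbk dgzp pzaq bpsg dgnt doqf pocmq
Hunk 5: at line 6 remove [doqf] add [bpvg] -> 8 lines: gpj xbk dgzp pzaq bpsg dgnt bpvg pocmq
Hunk 6: at line 4 remove [bpsg] add [efdfn,kjnu] -> 9 lines: gpj xbk dgzp pzaq efdfn kjnu dgnt bpvg pocmq
Hunk 7: at line 1 remove [dgzp,pzaq,efdfn] add [fscxr,kte,nix] -> 9 lines: gpj xbk fscxr kte nix kjnu dgnt bpvg pocmq
Final line count: 9

Answer: 9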